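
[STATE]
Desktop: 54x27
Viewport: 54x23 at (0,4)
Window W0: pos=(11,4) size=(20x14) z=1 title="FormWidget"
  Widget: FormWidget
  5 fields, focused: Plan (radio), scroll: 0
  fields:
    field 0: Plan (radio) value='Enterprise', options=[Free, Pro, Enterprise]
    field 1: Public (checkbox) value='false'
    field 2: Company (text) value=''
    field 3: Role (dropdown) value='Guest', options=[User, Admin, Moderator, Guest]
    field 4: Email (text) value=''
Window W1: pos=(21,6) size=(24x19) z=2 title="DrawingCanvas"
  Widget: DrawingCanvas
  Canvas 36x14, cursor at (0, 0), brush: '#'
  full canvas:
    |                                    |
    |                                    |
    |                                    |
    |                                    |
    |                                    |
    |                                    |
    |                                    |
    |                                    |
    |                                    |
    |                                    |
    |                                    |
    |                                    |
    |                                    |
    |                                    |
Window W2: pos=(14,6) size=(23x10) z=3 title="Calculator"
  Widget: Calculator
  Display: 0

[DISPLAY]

           ┏━━━━━━━━━━━━━━━━━━┓                       
           ┃ FormWidget       ┃                       
           ┠──┏━━━━━━━━━━━━━━━━━━━━━┓━━━━━━━┓         
           ┃> ┃ Calculator          ┃       ┃         
           ┃  ┠─────────────────────┨───────┨         
           ┃  ┃                    0┃       ┃         
           ┃  ┃┌───┬───┬───┬───┐    ┃       ┃         
           ┃  ┃│ 7 │ 8 │ 9 │ ÷ │    ┃       ┃         
           ┃  ┃├───┼───┼───┼───┤    ┃       ┃         
           ┃  ┃│ 4 │ 5 │ 6 │ × │    ┃       ┃         
           ┃  ┃└───┴───┴───┴───┘    ┃       ┃         
           ┃  ┗━━━━━━━━━━━━━━━━━━━━━┛       ┃         
           ┃         ┃                      ┃         
           ┗━━━━━━━━━┃                      ┃         
                     ┃                      ┃         
                     ┃                      ┃         
                     ┃                      ┃         
                     ┃                      ┃         
                     ┃                      ┃         
                     ┃                      ┃         
                     ┗━━━━━━━━━━━━━━━━━━━━━━┛         
                                                      
                                                      


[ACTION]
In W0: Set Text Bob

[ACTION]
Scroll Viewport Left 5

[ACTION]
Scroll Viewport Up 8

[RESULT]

                                                      
                                                      
                                                      
                                                      
           ┏━━━━━━━━━━━━━━━━━━┓                       
           ┃ FormWidget       ┃                       
           ┠──┏━━━━━━━━━━━━━━━━━━━━━┓━━━━━━━┓         
           ┃> ┃ Calculator          ┃       ┃         
           ┃  ┠─────────────────────┨───────┨         
           ┃  ┃                    0┃       ┃         
           ┃  ┃┌───┬───┬───┬───┐    ┃       ┃         
           ┃  ┃│ 7 │ 8 │ 9 │ ÷ │    ┃       ┃         
           ┃  ┃├───┼───┼───┼───┤    ┃       ┃         
           ┃  ┃│ 4 │ 5 │ 6 │ × │    ┃       ┃         
           ┃  ┃└───┴───┴───┴───┘    ┃       ┃         
           ┃  ┗━━━━━━━━━━━━━━━━━━━━━┛       ┃         
           ┃         ┃                      ┃         
           ┗━━━━━━━━━┃                      ┃         
                     ┃                      ┃         
                     ┃                      ┃         
                     ┃                      ┃         
                     ┃                      ┃         
                     ┃                      ┃         


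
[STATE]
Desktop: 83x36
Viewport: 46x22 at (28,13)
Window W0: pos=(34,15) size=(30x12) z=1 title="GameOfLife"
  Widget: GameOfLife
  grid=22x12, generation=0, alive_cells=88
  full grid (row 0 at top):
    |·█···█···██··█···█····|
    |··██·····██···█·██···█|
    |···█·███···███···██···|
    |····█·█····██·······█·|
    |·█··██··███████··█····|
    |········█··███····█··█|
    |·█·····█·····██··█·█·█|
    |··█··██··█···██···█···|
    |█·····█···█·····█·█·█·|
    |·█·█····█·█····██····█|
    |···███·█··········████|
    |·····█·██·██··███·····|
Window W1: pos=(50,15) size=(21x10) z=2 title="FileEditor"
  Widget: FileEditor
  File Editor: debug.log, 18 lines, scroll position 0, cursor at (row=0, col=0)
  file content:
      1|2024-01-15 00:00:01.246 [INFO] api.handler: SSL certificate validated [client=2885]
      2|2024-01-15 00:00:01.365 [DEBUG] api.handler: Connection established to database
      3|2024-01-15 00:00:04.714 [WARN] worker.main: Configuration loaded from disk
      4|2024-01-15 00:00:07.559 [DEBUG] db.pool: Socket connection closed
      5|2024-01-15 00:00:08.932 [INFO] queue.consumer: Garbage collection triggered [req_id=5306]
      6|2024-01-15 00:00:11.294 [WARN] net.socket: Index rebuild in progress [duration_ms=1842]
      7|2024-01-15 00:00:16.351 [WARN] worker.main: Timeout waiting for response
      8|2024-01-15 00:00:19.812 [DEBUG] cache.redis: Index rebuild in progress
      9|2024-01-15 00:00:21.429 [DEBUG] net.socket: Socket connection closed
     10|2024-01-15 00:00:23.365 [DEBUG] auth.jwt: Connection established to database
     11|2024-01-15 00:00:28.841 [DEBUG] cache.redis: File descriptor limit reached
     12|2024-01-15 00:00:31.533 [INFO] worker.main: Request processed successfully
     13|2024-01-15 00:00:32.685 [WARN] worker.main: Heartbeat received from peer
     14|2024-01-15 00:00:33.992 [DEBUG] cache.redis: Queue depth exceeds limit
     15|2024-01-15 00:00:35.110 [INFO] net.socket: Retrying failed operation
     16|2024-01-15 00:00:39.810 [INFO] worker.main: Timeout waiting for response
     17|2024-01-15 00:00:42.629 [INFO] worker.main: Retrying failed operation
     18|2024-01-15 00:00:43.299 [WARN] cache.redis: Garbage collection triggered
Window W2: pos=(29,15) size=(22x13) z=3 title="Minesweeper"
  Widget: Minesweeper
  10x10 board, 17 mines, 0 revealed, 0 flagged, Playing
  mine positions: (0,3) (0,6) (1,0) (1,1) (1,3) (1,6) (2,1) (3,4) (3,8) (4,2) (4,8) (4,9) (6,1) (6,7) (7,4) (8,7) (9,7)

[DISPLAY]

                                              
                                              
 ┏━━━━━━━━━━━━━━━━━━━━┓━━━━━━━━━━━━━━━━━━━┓   
 ┃ Minesweeper        ┃ FileEditor        ┃   
 ┠────────────────────┨───────────────────┨   
 ┃■■■■■■■■■■          ┃█024-01-15 00:00:0▲┃   
 ┃■■■■■■■■■■          ┃2024-01-15 00:00:0█┃   
 ┃■■■■■■■■■■          ┃2024-01-15 00:00:0░┃   
 ┃■■■■■■■■■■          ┃2024-01-15 00:00:0░┃   
 ┃■■■■■■■■■■          ┃2024-01-15 00:00:0░┃   
 ┃■■■■■■■■■■          ┃2024-01-15 00:00:1▼┃   
 ┃■■■■■■■■■■          ┃━━━━━━━━━━━━━━━━━━━┛   
 ┃■■■■■■■■■■          ┃█·█·█·      ┃          
 ┃■■■■■■■■■■          ┃━━━━━━━━━━━━┛          
 ┗━━━━━━━━━━━━━━━━━━━━┛                       
                                              
                                              
                                              
                                              
                                              
                                              
                                              


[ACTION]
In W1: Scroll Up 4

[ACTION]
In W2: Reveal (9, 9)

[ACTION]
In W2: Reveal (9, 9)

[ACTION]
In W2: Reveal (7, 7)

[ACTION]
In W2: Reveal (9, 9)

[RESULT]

                                              
                                              
 ┏━━━━━━━━━━━━━━━━━━━━┓━━━━━━━━━━━━━━━━━━━┓   
 ┃ Minesweeper        ┃ FileEditor        ┃   
 ┠────────────────────┨───────────────────┨   
 ┃■■■■■■■■■■          ┃█024-01-15 00:00:0▲┃   
 ┃■■■■■■■■■■          ┃2024-01-15 00:00:0█┃   
 ┃■■■■■■■■■■          ┃2024-01-15 00:00:0░┃   
 ┃■■■■■■■■■■          ┃2024-01-15 00:00:0░┃   
 ┃■■■■■■■■■■          ┃2024-01-15 00:00:0░┃   
 ┃■■■■■■■■32          ┃2024-01-15 00:00:1▼┃   
 ┃■■■■■■■■1           ┃━━━━━━━━━━━━━━━━━━━┛   
 ┃■■■■■■■22           ┃█·█·█·      ┃          
 ┃■■■■■■■■2           ┃━━━━━━━━━━━━┛          
 ┗━━━━━━━━━━━━━━━━━━━━┛                       
                                              
                                              
                                              
                                              
                                              
                                              
                                              


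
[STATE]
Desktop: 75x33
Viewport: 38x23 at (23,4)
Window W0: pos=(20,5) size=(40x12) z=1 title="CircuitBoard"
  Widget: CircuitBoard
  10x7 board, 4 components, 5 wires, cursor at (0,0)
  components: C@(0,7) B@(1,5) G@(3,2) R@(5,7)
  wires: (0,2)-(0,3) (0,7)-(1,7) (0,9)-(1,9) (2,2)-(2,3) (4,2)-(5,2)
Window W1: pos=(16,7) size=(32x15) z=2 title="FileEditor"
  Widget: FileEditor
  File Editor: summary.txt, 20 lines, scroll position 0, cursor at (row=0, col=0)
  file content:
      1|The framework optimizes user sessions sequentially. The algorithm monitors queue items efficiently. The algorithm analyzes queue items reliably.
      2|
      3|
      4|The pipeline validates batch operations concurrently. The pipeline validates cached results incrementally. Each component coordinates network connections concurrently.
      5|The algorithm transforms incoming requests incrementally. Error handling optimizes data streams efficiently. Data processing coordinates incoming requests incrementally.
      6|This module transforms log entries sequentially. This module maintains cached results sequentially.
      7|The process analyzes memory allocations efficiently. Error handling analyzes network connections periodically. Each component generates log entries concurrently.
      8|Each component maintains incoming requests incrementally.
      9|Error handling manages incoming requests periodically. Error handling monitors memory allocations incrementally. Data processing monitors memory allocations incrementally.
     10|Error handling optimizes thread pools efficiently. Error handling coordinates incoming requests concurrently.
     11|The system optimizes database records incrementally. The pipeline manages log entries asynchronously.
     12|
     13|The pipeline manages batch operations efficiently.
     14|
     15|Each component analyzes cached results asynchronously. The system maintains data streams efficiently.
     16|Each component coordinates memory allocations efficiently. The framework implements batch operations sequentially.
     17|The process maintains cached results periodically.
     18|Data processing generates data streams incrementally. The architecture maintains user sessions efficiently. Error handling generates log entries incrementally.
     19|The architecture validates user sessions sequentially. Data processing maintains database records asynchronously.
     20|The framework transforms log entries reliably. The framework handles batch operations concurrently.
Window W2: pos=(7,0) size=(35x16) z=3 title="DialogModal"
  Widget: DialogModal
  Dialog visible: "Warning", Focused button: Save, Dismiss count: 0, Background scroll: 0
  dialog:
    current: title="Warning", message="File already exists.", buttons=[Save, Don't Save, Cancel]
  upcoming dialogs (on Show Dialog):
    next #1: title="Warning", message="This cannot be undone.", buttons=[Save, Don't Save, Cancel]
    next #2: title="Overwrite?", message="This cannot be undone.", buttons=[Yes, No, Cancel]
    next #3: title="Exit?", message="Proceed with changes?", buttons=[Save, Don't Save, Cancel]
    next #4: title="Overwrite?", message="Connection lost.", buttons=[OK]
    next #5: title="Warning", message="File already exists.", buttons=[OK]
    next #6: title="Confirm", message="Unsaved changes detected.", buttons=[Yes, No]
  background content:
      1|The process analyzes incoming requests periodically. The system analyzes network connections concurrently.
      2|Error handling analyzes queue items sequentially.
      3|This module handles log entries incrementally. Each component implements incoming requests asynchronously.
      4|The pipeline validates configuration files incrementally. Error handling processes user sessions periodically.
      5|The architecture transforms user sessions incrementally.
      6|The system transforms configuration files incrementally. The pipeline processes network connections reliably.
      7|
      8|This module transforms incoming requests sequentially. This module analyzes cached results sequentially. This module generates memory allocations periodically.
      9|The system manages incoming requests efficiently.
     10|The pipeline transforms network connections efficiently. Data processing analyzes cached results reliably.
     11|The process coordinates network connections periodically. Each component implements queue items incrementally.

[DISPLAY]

analyzes queue ite┃                   
dles log entries i┃━━━━━━━━━━━━━━━━━┓ 
───────────────┐at┃                 ┃ 
rning          │r ┃━━━━━┓───────────┨ 
eady exists.   │ti┃     ┃           ┃ 
t Save   Cancel│  ┃─────┨     C     ┃ 
───────────────┘ r┃ser ▲┃     │     ┃ 
ges incoming reque┃    █┃     ·     ┃ 
ansforms network c┃    ░┃           ┃ 
rdinates network c┃tch ░┃           ┃ 
                  ┃inco░┃           ┃ 
━━━━━━━━━━━━━━━━━━┛g en░┃           ┃ 
ocess analyzes memory a░┃━━━━━━━━━━━┛ 
omponent maintains inco░┃             
handling manages incomi░┃             
handling optimizes thre░┃             
stem optimizes database▼┃             
━━━━━━━━━━━━━━━━━━━━━━━━┛             
                                      
                                      
                                      
                                      
                                      


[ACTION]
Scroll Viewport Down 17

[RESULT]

───────────────┘ r┃ser ▲┃     │     ┃ 
ges incoming reque┃    █┃     ·     ┃ 
ansforms network c┃    ░┃           ┃ 
rdinates network c┃tch ░┃           ┃ 
                  ┃inco░┃           ┃ 
━━━━━━━━━━━━━━━━━━┛g en░┃           ┃ 
ocess analyzes memory a░┃━━━━━━━━━━━┛ 
omponent maintains inco░┃             
handling manages incomi░┃             
handling optimizes thre░┃             
stem optimizes database▼┃             
━━━━━━━━━━━━━━━━━━━━━━━━┛             
                                      
                                      
                                      
                                      
                                      
                                      
                                      
                                      
                                      
                                      
                                      


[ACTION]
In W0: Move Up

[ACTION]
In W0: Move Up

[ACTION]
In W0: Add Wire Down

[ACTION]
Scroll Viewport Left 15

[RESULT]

Th└───────────────────────────┘ r┃ser 
The system manages incoming reque┃    
The pipeline transforms network c┃    
The process coordinates network c┃tch 
                                 ┃inco
━━━━━━━━━━━━━━━━━━━━━━━━━━━━━━━━━┛g en
        ┃The process analyzes memory a
        ┃Each component maintains inco
        ┃Error handling manages incomi
        ┃Error handling optimizes thre
        ┃The system optimizes database
        ┗━━━━━━━━━━━━━━━━━━━━━━━━━━━━━
                                      
                                      
                                      
                                      
                                      
                                      
                                      
                                      
                                      
                                      
                                      


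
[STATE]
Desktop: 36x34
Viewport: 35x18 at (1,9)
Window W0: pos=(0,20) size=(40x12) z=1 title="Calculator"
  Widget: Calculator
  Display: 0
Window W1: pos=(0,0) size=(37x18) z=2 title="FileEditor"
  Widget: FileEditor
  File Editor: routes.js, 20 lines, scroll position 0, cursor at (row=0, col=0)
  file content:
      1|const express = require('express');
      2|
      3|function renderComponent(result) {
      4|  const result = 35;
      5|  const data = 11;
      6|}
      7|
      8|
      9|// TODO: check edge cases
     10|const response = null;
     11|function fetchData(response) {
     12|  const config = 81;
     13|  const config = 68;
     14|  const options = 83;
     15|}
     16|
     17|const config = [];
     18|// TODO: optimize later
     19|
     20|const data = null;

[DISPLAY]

                                  ░
                                  ░
// TODO: check edge cases         ░
const response = null;            ░
function fetchData(response) {    ░
  const config = 81;              ░
  const config = 68;              ░
  const options = 83;             ▼
━━━━━━━━━━━━━━━━━━━━━━━━━━━━━━━━━━━
                                   
                                   
━━━━━━━━━━━━━━━━━━━━━━━━━━━━━━━━━━━
 Calculator                        
───────────────────────────────────
                                   
┌───┬───┬───┬───┐                  
│ 7 │ 8 │ 9 │ ÷ │                  
├───┼───┼───┼───┤                  


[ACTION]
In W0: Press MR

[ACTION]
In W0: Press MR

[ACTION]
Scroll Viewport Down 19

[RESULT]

  const options = 83;             ▼
━━━━━━━━━━━━━━━━━━━━━━━━━━━━━━━━━━━
                                   
                                   
━━━━━━━━━━━━━━━━━━━━━━━━━━━━━━━━━━━
 Calculator                        
───────────────────────────────────
                                   
┌───┬───┬───┬───┐                  
│ 7 │ 8 │ 9 │ ÷ │                  
├───┼───┼───┼───┤                  
│ 4 │ 5 │ 6 │ × │                  
├───┼───┼───┼───┤                  
│ 1 │ 2 │ 3 │ - │                  
└───┴───┴───┴───┘                  
━━━━━━━━━━━━━━━━━━━━━━━━━━━━━━━━━━━
                                   
                                   


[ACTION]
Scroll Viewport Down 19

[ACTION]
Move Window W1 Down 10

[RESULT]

  const result = 35;              ░
  const data = 11;                ░
}                                 ░
                                  ░
                                  ░
// TODO: check edge cases         ░
const response = null;            ░
function fetchData(response) {    ░
  const config = 81;              ░
  const config = 68;              ░
  const options = 83;             ▼
━━━━━━━━━━━━━━━━━━━━━━━━━━━━━━━━━━━
├───┼───┼───┼───┤                  
│ 1 │ 2 │ 3 │ - │                  
└───┴───┴───┴───┘                  
━━━━━━━━━━━━━━━━━━━━━━━━━━━━━━━━━━━
                                   
                                   


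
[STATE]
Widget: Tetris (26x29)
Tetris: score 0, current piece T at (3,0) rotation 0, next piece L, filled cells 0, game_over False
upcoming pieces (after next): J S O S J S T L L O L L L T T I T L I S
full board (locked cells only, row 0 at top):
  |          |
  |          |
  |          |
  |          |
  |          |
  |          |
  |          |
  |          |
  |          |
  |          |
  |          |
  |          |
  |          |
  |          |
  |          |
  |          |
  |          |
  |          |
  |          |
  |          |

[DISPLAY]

    ▒     │Next:          
   ▒▒▒    │  ▒            
          │▒▒▒            
          │               
          │               
          │               
          │Score:         
          │0              
          │               
          │               
          │               
          │               
          │               
          │               
          │               
          │               
          │               
          │               
          │               
          │               
          │               
          │               
          │               
          │               
          │               
          │               
          │               
          │               
          │               


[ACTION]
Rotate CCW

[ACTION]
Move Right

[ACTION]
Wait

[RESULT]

          │Next:          
     ▒    │  ▒            
    ▒▒    │▒▒▒            
     ▒    │               
          │               
          │               
          │Score:         
          │0              
          │               
          │               
          │               
          │               
          │               
          │               
          │               
          │               
          │               
          │               
          │               
          │               
          │               
          │               
          │               
          │               
          │               
          │               
          │               
          │               
          │               


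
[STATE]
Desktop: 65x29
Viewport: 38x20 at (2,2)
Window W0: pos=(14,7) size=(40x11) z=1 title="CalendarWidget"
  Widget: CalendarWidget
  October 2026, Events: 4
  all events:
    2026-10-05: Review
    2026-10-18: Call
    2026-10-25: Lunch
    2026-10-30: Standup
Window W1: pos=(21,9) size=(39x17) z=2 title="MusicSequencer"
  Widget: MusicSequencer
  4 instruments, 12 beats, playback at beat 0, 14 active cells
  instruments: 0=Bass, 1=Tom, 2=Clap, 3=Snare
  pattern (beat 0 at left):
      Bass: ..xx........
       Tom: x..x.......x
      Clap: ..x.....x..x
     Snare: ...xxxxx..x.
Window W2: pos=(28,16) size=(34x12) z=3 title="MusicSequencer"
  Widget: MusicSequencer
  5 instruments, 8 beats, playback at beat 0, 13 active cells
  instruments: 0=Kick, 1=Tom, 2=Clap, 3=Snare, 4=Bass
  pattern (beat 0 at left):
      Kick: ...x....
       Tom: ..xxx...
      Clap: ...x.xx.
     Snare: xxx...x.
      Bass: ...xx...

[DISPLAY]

                                      
                                      
                                      
                                      
                                      
            ┏━━━━━━━━━━━━━━━━━━━━━━━━━
            ┃ CalendarWidget          
            ┠──────┏━━━━━━━━━━━━━━━━━━
            ┃      ┃ MusicSequencer   
            ┃Mo Tu ┠──────────────────
            ┃      ┃      ▼12345678901
            ┃ 5*  6┃  Bass··██········
            ┃12 13 ┃   Tom█··█·······█
            ┃19 20 ┃  Clap··█·····█··█
            ┃26 27 ┃ Snare┏━━━━━━━━━━━
            ┗━━━━━━┃      ┃ MusicSeque
                   ┃      ┠───────────
                   ┃      ┃      ▼1234
                   ┃      ┃  Kick···█·
                   ┃      ┃   Tom··███


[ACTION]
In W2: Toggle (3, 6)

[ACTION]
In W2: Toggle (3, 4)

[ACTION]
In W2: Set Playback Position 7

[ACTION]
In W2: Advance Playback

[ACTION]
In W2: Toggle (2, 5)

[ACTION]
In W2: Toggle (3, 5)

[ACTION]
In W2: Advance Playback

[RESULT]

                                      
                                      
                                      
                                      
                                      
            ┏━━━━━━━━━━━━━━━━━━━━━━━━━
            ┃ CalendarWidget          
            ┠──────┏━━━━━━━━━━━━━━━━━━
            ┃      ┃ MusicSequencer   
            ┃Mo Tu ┠──────────────────
            ┃      ┃      ▼12345678901
            ┃ 5*  6┃  Bass··██········
            ┃12 13 ┃   Tom█··█·······█
            ┃19 20 ┃  Clap··█·····█··█
            ┃26 27 ┃ Snare┏━━━━━━━━━━━
            ┗━━━━━━┃      ┃ MusicSeque
                   ┃      ┠───────────
                   ┃      ┃      0▼234
                   ┃      ┃  Kick···█·
                   ┃      ┃   Tom··███


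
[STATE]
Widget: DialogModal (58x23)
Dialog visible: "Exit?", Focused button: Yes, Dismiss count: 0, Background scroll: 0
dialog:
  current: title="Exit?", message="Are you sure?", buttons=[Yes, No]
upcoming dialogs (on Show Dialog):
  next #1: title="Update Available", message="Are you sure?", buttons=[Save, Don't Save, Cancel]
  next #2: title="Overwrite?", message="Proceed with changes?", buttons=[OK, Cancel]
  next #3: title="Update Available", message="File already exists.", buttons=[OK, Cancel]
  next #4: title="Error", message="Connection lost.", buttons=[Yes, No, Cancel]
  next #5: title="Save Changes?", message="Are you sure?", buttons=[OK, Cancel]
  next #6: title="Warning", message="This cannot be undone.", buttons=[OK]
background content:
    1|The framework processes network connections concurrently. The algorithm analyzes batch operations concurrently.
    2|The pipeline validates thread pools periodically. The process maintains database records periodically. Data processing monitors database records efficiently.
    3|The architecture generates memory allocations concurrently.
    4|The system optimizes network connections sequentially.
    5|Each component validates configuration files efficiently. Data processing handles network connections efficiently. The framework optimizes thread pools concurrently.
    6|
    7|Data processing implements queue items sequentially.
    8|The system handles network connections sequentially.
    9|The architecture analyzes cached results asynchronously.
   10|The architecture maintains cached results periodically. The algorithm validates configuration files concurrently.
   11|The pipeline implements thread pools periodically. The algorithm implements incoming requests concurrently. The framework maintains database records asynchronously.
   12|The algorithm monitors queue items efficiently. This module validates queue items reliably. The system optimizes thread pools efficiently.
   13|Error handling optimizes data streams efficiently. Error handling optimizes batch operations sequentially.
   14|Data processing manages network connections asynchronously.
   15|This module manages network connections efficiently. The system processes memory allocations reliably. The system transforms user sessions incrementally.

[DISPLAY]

The framework processes network connections concurrently. 
The pipeline validates thread pools periodically. The proc
The architecture generates memory allocations concurrently
The system optimizes network connections sequentially.    
Each component validates configuration files efficiently. 
                                                          
Data processing implements queue items sequentially.      
The system handles network connections sequentially.      
The architecture analyzes cached results asynchronously.  
The architecture mai┌───────────────┐ults periodically. Th
The pipeline impleme│     Exit?     │periodically. The alg
The algorithm monito│ Are you sure? │ficiently. This modul
Error handling optim│   [Yes]  No   │ efficiently. Error h
Data processing mana└───────────────┘ctions asynchronously
This module manages network connections efficiently. The s
                                                          
                                                          
                                                          
                                                          
                                                          
                                                          
                                                          
                                                          


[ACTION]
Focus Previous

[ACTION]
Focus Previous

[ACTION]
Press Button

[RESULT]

The framework processes network connections concurrently. 
The pipeline validates thread pools periodically. The proc
The architecture generates memory allocations concurrently
The system optimizes network connections sequentially.    
Each component validates configuration files efficiently. 
                                                          
Data processing implements queue items sequentially.      
The system handles network connections sequentially.      
The architecture analyzes cached results asynchronously.  
The architecture maintains cached results periodically. Th
The pipeline implements thread pools periodically. The alg
The algorithm monitors queue items efficiently. This modul
Error handling optimizes data streams efficiently. Error h
Data processing manages network connections asynchronously
This module manages network connections efficiently. The s
                                                          
                                                          
                                                          
                                                          
                                                          
                                                          
                                                          
                                                          


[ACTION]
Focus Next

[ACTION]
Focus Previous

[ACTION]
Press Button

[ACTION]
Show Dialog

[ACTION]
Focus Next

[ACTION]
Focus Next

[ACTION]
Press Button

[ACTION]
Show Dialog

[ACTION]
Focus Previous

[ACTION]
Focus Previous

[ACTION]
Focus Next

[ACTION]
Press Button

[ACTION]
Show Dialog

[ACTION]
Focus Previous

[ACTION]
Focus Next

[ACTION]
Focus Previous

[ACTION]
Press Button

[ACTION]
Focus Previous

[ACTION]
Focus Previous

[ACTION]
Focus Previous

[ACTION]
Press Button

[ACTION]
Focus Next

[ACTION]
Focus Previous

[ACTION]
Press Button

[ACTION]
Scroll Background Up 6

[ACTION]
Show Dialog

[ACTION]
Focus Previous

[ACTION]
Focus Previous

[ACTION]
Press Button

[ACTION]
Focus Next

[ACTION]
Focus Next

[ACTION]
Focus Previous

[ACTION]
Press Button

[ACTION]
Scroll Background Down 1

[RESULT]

The pipeline validates thread pools periodically. The proc
The architecture generates memory allocations concurrently
The system optimizes network connections sequentially.    
Each component validates configuration files efficiently. 
                                                          
Data processing implements queue items sequentially.      
The system handles network connections sequentially.      
The architecture analyzes cached results asynchronously.  
The architecture maintains cached results periodically. Th
The pipeline implements thread pools periodically. The alg
The algorithm monitors queue items efficiently. This modul
Error handling optimizes data streams efficiently. Error h
Data processing manages network connections asynchronously
This module manages network connections efficiently. The s
                                                          
                                                          
                                                          
                                                          
                                                          
                                                          
                                                          
                                                          
                                                          


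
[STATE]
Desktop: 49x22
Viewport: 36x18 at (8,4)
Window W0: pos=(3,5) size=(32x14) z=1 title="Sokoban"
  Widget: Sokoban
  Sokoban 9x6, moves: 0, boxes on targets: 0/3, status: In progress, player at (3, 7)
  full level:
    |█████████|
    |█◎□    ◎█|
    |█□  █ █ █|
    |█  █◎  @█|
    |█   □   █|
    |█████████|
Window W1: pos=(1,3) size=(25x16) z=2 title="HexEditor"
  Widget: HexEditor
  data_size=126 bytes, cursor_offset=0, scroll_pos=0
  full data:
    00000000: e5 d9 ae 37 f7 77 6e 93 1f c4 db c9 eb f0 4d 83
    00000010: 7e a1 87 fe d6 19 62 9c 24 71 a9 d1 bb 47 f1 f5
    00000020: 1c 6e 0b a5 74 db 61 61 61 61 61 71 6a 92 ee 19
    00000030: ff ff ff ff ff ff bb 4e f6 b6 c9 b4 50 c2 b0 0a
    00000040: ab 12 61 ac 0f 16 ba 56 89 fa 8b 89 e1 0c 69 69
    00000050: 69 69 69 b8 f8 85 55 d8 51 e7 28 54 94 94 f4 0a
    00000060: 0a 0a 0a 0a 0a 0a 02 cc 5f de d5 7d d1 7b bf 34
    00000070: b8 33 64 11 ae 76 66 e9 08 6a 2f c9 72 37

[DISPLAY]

itor             ┃                  
─────────────────┨━━━━━━━━┓         
00  E5 d9 ae 37 f┃        ┃         
10  7e a1 87 fe d┃────────┨         
20  1c 6e 0b a5 7┃        ┃         
30  ff ff ff ff f┃        ┃         
40  ab 12 61 ac 0┃        ┃         
50  69 69 69 b8 f┃        ┃         
60  0a 0a 0a 0a 0┃        ┃         
70  b8 33 64 11 a┃        ┃         
                 ┃        ┃         
                 ┃        ┃         
                 ┃        ┃         
                 ┃        ┃         
━━━━━━━━━━━━━━━━━┛━━━━━━━━┛         
                                    
                                    
                                    


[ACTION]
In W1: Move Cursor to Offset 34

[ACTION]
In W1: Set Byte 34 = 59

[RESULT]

itor             ┃                  
─────────────────┨━━━━━━━━┓         
00  e5 d9 ae 37 f┃        ┃         
10  7e a1 87 fe d┃────────┨         
20  1c 6e 59 a5 7┃        ┃         
30  ff ff ff ff f┃        ┃         
40  ab 12 61 ac 0┃        ┃         
50  69 69 69 b8 f┃        ┃         
60  0a 0a 0a 0a 0┃        ┃         
70  b8 33 64 11 a┃        ┃         
                 ┃        ┃         
                 ┃        ┃         
                 ┃        ┃         
                 ┃        ┃         
━━━━━━━━━━━━━━━━━┛━━━━━━━━┛         
                                    
                                    
                                    


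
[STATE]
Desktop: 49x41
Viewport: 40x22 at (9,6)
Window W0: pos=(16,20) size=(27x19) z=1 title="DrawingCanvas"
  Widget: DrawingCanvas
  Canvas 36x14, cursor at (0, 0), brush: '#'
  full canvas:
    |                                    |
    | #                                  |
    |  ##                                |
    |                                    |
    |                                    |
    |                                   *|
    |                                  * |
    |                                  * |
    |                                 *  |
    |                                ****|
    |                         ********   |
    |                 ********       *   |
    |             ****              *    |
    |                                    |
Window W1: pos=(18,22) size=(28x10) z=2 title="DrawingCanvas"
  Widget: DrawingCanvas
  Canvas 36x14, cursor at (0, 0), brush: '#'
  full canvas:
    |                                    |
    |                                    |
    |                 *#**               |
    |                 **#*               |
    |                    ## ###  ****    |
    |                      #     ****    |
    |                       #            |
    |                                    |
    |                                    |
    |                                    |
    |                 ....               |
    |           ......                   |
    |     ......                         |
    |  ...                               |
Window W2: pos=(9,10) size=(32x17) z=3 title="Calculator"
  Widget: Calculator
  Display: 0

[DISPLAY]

                                        
                                        
                                        
                                        
┏━━━━━━━━━━━━━━━━━━━━━━━━━━━━━━┓        
┃ Calculator                   ┃        
┠──────────────────────────────┨        
┃                             0┃        
┃┌───┬───┬───┬───┐             ┃        
┃│ 7 │ 8 │ 9 │ ÷ │             ┃        
┃├───┼───┼───┼───┤             ┃        
┃│ 4 │ 5 │ 6 │ × │             ┃        
┃├───┼───┼───┼───┤             ┃        
┃│ 1 │ 2 │ 3 │ - │             ┃        
┃├───┼───┼───┼───┤             ┃━┓      
┃│ 0 │ . │ = │ + │             ┃ ┃      
┃├───┼───┼───┼───┤             ┃━━━━┓   
┃│ C │ MC│ MR│ M+│             ┃    ┃   
┃└───┴───┴───┴───┘             ┃────┨   
┃                              ┃    ┃   
┗━━━━━━━━━━━━━━━━━━━━━━━━━━━━━━┛    ┃   
       ┃ ┃                 *#**     ┃   


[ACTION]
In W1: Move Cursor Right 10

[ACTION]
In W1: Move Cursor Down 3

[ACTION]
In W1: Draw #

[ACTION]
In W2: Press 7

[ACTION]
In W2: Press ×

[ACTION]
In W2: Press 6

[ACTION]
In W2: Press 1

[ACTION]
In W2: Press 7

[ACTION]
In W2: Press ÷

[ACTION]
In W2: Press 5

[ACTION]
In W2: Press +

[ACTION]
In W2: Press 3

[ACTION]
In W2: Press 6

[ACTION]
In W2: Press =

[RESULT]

                                        
                                        
                                        
                                        
┏━━━━━━━━━━━━━━━━━━━━━━━━━━━━━━┓        
┃ Calculator                   ┃        
┠──────────────────────────────┨        
┃                         899.8┃        
┃┌───┬───┬───┬───┐             ┃        
┃│ 7 │ 8 │ 9 │ ÷ │             ┃        
┃├───┼───┼───┼───┤             ┃        
┃│ 4 │ 5 │ 6 │ × │             ┃        
┃├───┼───┼───┼───┤             ┃        
┃│ 1 │ 2 │ 3 │ - │             ┃        
┃├───┼───┼───┼───┤             ┃━┓      
┃│ 0 │ . │ = │ + │             ┃ ┃      
┃├───┼───┼───┼───┤             ┃━━━━┓   
┃│ C │ MC│ MR│ M+│             ┃    ┃   
┃└───┴───┴───┴───┘             ┃────┨   
┃                              ┃    ┃   
┗━━━━━━━━━━━━━━━━━━━━━━━━━━━━━━┛    ┃   
       ┃ ┃                 *#**     ┃   
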